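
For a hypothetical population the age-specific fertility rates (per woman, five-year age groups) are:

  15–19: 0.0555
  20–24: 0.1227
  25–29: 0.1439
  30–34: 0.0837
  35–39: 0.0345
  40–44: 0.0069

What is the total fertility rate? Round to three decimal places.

Sum of ASFRs = 0.0555 + 0.1227 + 0.1439 + 0.0837 + 0.0345 + 0.0069 = 0.4472
TFR = 5 × 0.4472 = 2.236

2.236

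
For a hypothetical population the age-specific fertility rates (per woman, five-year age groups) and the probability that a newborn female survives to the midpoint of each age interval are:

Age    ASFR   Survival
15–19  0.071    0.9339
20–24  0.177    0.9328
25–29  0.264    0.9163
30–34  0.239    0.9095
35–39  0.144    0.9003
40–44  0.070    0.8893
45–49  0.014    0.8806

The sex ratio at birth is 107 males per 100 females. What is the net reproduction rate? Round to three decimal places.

2.162

Proportion female at birth = 100 / (100 + 107) = 0.48309.
Weighting each age-specific rate by interval width and survival:
  15–19: 5 × 0.071 × 0.9339 = 0.33153
  20–24: 5 × 0.177 × 0.9328 = 0.82553
  25–29: 5 × 0.264 × 0.9163 = 1.20952
  30–34: 5 × 0.239 × 0.9095 = 1.08685
  35–39: 5 × 0.144 × 0.9003 = 0.64822
  40–44: 5 × 0.070 × 0.8893 = 0.31126
  45–49: 5 × 0.014 × 0.8806 = 0.06164
Sum = 4.47455
NRR = 0.48309 × 4.47455 = 2.16161
With NRR above 1 the population is above replacement fertility.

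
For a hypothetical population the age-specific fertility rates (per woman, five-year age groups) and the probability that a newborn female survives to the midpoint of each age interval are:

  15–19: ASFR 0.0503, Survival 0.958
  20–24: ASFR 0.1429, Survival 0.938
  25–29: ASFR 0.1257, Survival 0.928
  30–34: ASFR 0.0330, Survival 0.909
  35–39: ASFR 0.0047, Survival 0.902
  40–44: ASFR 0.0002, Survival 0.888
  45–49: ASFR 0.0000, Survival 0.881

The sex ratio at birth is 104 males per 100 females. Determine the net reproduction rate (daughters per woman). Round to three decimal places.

0.817

Proportion female at birth = 100 / (100 + 104) = 0.49020.
Survival-weighted fertility by age (5·fₓ·Sₓ):
  15–19: 5 × 0.0503 × 0.958 = 0.24094
  20–24: 5 × 0.1429 × 0.938 = 0.67020
  25–29: 5 × 0.1257 × 0.928 = 0.58325
  30–34: 5 × 0.0330 × 0.909 = 0.14999
  35–39: 5 × 0.0047 × 0.902 = 0.02120
  40–44: 5 × 0.0002 × 0.888 = 0.00089
  45–49: 5 × 0.0000 × 0.881 = 0.00000
Sum = 1.66647
NRR = 0.49020 × 1.66647 = 0.81690
With NRR below 1 the population is below replacement fertility.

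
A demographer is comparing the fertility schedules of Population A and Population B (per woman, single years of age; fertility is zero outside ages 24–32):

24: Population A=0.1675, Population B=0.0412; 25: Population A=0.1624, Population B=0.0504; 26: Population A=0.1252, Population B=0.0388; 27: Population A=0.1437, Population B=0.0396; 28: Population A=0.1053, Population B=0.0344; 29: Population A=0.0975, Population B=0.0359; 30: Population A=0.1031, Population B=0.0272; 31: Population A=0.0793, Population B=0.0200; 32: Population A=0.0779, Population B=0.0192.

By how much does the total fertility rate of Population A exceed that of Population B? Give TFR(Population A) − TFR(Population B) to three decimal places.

0.755

Population A:
  Sum of ASFRs = 0.1675 + 0.1624 + 0.1252 + 0.1437 + 0.1053 + 0.0975 + 0.1031 + 0.0793 + 0.0779 = 1.0619
  TFR = 1.0619
Population B:
  Sum of ASFRs = 0.0412 + 0.0504 + 0.0388 + 0.0396 + 0.0344 + 0.0359 + 0.0272 + 0.0200 + 0.0192 = 0.3067
  TFR = 0.3067
Difference = 1.0619 − 0.3067 = 0.7552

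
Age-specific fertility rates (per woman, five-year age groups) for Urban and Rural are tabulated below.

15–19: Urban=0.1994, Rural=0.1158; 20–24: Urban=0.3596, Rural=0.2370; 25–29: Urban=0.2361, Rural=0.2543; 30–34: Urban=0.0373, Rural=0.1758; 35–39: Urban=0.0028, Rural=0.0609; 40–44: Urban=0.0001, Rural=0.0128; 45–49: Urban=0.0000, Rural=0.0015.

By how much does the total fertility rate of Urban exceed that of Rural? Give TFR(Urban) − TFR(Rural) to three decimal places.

Urban:
  Sum of ASFRs = 0.1994 + 0.3596 + 0.2361 + 0.0373 + 0.0028 + 0.0001 + 0.0000 = 0.8353
  TFR = 5 × 0.8353 = 4.1765
Rural:
  Sum of ASFRs = 0.1158 + 0.2370 + 0.2543 + 0.1758 + 0.0609 + 0.0128 + 0.0015 = 0.8581
  TFR = 5 × 0.8581 = 4.2905
Difference = 4.1765 − 4.2905 = -0.114

-0.114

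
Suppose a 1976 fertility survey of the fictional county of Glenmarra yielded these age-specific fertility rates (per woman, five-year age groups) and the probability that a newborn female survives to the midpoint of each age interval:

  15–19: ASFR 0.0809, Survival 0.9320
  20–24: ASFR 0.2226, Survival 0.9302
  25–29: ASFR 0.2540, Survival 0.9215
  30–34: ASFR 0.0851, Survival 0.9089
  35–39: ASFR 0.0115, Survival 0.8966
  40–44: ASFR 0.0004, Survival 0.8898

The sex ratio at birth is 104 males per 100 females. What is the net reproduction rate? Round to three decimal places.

1.482

Proportion female at birth = 100 / (100 + 104) = 0.49020.
Each age group contributes 5 × ASFR × survival:
  15–19: 5 × 0.0809 × 0.9320 = 0.37699
  20–24: 5 × 0.2226 × 0.9302 = 1.03531
  25–29: 5 × 0.2540 × 0.9215 = 1.17031
  30–34: 5 × 0.0851 × 0.9089 = 0.38674
  35–39: 5 × 0.0115 × 0.8966 = 0.05155
  40–44: 5 × 0.0004 × 0.8898 = 0.00178
Sum = 3.02268
NRR = 0.49020 × 3.02268 = 1.48172
An NRR exceeding 1 indicates intrinsic growth under these rates.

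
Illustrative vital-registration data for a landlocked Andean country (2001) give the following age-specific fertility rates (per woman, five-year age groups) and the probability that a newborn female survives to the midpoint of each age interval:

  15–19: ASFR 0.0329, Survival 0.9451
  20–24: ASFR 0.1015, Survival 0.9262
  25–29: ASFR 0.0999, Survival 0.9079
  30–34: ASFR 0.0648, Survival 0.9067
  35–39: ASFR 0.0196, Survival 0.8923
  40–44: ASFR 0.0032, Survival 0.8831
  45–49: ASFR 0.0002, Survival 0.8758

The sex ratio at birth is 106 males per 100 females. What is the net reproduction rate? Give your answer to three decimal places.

0.716

Proportion female at birth = 100 / (100 + 106) = 0.48544.
Each age group contributes 5 × ASFR × survival:
  15–19: 5 × 0.0329 × 0.9451 = 0.15547
  20–24: 5 × 0.1015 × 0.9262 = 0.47005
  25–29: 5 × 0.0999 × 0.9079 = 0.45350
  30–34: 5 × 0.0648 × 0.9067 = 0.29377
  35–39: 5 × 0.0196 × 0.8923 = 0.08745
  40–44: 5 × 0.0032 × 0.8831 = 0.01413
  45–49: 5 × 0.0002 × 0.8758 = 0.00088
Sum = 1.47525
NRR = 0.48544 × 1.47525 = 0.71615
NRR < 1, so the cohort does not fully replace itself.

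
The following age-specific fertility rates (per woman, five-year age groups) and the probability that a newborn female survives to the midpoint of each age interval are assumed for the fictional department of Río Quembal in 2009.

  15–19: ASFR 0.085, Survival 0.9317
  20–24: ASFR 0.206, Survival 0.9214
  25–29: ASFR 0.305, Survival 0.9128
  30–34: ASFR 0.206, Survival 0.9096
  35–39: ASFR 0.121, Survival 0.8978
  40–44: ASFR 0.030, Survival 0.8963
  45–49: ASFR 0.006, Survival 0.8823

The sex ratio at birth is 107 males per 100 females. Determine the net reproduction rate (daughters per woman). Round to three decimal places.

2.115

Proportion female at birth = 100 / (100 + 107) = 0.48309.
Per-age-group product (5 × ASFR × survival probability):
  15–19: 5 × 0.085 × 0.9317 = 0.39597
  20–24: 5 × 0.206 × 0.9214 = 0.94904
  25–29: 5 × 0.305 × 0.9128 = 1.39202
  30–34: 5 × 0.206 × 0.9096 = 0.93689
  35–39: 5 × 0.121 × 0.8978 = 0.54317
  40–44: 5 × 0.030 × 0.8963 = 0.13445
  45–49: 5 × 0.006 × 0.8823 = 0.02647
Sum = 4.37801
NRR = 0.48309 × 4.37801 = 2.11497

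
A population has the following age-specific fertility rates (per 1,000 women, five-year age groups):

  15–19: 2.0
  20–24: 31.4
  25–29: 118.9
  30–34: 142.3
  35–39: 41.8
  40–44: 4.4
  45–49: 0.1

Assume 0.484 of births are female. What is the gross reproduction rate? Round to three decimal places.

Proportion female at birth = 0.484.
Sum of ASFRs = 2.0 + 31.4 + 118.9 + 142.3 + 41.8 + 4.4 + 0.1 = 340.9
TFR = 5 × 340.9 / 1000 = 1.7045
GRR = 0.484 × 1.7045 = 0.82498

0.825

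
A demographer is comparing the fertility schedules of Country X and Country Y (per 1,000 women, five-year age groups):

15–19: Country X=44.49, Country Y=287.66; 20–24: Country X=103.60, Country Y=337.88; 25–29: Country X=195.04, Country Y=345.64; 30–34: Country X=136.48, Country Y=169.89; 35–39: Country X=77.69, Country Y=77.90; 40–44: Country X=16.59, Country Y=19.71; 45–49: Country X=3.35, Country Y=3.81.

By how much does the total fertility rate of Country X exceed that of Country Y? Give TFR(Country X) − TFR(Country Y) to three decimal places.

-3.326

Country X:
  Sum of ASFRs = 44.49 + 103.60 + 195.04 + 136.48 + 77.69 + 16.59 + 3.35 = 577.24
  TFR = 5 × 577.24 / 1000 = 2.8862
Country Y:
  Sum of ASFRs = 287.66 + 337.88 + 345.64 + 169.89 + 77.90 + 19.71 + 3.81 = 1242.49
  TFR = 5 × 1242.49 / 1000 = 6.21245
Difference = 2.8862 − 6.21245 = -3.32625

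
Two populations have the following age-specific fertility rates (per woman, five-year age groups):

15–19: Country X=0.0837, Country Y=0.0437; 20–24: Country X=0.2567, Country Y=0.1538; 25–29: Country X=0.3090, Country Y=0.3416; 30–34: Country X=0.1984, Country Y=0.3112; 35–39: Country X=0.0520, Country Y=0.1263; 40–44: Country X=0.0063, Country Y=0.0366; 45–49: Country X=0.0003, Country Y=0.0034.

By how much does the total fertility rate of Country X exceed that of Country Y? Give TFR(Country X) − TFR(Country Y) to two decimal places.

-0.55

Country X:
  Sum of ASFRs = 0.0837 + 0.2567 + 0.3090 + 0.1984 + 0.0520 + 0.0063 + 0.0003 = 0.9064
  TFR = 5 × 0.9064 = 4.532
Country Y:
  Sum of ASFRs = 0.0437 + 0.1538 + 0.3416 + 0.3112 + 0.1263 + 0.0366 + 0.0034 = 1.0166
  TFR = 5 × 1.0166 = 5.083
Difference = 4.532 − 5.083 = -0.551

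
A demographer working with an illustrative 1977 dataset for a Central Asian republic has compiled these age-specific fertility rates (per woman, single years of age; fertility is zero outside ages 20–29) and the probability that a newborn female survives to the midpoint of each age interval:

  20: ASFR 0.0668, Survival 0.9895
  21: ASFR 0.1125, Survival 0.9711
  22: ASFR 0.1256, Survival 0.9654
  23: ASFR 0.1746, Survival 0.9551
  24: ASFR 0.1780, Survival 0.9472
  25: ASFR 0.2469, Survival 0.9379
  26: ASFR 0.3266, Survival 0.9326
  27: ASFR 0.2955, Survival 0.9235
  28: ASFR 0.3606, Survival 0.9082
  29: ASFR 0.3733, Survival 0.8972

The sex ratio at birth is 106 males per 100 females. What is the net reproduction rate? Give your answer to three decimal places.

Proportion female at birth = 100 / (100 + 106) = 0.48544.
Each age group contributes 1 × ASFR × survival:
  20: 1 × 0.0668 × 0.9895 = 0.06610
  21: 1 × 0.1125 × 0.9711 = 0.10925
  22: 1 × 0.1256 × 0.9654 = 0.12125
  23: 1 × 0.1746 × 0.9551 = 0.16676
  24: 1 × 0.1780 × 0.9472 = 0.16860
  25: 1 × 0.2469 × 0.9379 = 0.23157
  26: 1 × 0.3266 × 0.9326 = 0.30459
  27: 1 × 0.2955 × 0.9235 = 0.27289
  28: 1 × 0.3606 × 0.9082 = 0.32750
  29: 1 × 0.3733 × 0.8972 = 0.33492
Sum = 2.10343
NRR = 0.48544 × 2.10343 = 1.02109

1.021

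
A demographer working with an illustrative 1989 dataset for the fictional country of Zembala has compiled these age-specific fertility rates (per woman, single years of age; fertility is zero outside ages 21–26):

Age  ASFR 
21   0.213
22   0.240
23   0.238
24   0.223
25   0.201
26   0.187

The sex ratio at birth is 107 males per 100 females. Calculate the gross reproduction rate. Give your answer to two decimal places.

Proportion female at birth = 100 / (100 + 107) = 0.48309.
Sum of ASFRs = 0.213 + 0.240 + 0.238 + 0.223 + 0.201 + 0.187 = 1.302
TFR = 1.302
GRR = 0.48309 × 1.302 = 0.62898

0.63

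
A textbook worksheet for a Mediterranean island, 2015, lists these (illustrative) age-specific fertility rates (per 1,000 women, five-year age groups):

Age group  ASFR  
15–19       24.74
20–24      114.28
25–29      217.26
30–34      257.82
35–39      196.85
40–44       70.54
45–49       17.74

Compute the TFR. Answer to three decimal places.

4.496

Sum of ASFRs = 24.74 + 114.28 + 217.26 + 257.82 + 196.85 + 70.54 + 17.74 = 899.23
TFR = 5 × 899.23 / 1000 = 4.49615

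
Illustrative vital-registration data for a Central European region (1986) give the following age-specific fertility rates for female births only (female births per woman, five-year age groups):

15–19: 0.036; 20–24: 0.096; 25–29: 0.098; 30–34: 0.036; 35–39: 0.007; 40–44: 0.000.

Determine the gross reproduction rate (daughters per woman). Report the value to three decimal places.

1.365

Sum of female ASFRs = 0.036 + 0.096 + 0.098 + 0.036 + 0.007 + 0.000 = 0.273
GRR = 5 × 0.273 = 1.365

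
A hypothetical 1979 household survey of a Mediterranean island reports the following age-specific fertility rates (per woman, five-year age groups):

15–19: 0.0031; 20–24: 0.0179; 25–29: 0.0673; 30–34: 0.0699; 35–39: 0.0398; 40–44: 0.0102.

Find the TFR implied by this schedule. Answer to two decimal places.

Sum of ASFRs = 0.0031 + 0.0179 + 0.0673 + 0.0699 + 0.0398 + 0.0102 = 0.2082
TFR = 5 × 0.2082 = 1.041

1.04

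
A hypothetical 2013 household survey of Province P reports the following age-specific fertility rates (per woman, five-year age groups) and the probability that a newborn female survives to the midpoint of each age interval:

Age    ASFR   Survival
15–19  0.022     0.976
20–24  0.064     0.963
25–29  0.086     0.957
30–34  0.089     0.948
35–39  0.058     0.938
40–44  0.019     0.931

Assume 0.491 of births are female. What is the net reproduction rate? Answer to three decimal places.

0.790

Proportion female at birth = 0.491.
Per-age-group product (5 × ASFR × survival probability):
  15–19: 5 × 0.022 × 0.976 = 0.10736
  20–24: 5 × 0.064 × 0.963 = 0.30816
  25–29: 5 × 0.086 × 0.957 = 0.41151
  30–34: 5 × 0.089 × 0.948 = 0.42186
  35–39: 5 × 0.058 × 0.938 = 0.27202
  40–44: 5 × 0.019 × 0.931 = 0.08845
Sum = 1.60936
NRR = 0.491 × 1.60936 = 0.79020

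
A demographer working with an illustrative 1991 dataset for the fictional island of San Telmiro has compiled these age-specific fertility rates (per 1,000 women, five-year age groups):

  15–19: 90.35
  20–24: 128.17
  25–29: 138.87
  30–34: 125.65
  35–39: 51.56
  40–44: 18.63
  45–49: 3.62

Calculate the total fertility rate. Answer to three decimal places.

Sum of ASFRs = 90.35 + 128.17 + 138.87 + 125.65 + 51.56 + 18.63 + 3.62 = 556.85
TFR = 5 × 556.85 / 1000 = 2.78425

2.784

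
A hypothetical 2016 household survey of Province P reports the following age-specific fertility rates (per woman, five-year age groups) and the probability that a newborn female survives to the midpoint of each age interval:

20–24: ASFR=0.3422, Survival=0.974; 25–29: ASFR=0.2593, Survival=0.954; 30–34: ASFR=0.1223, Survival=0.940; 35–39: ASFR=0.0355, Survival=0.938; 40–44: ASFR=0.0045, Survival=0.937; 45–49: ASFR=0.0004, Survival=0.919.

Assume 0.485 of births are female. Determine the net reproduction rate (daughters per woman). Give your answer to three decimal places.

Proportion female at birth = 0.485.
Survival-weighted fertility by age (5·fₓ·Sₓ):
  20–24: 5 × 0.3422 × 0.974 = 1.66651
  25–29: 5 × 0.2593 × 0.954 = 1.23686
  30–34: 5 × 0.1223 × 0.940 = 0.57481
  35–39: 5 × 0.0355 × 0.938 = 0.16650
  40–44: 5 × 0.0045 × 0.937 = 0.02108
  45–49: 5 × 0.0004 × 0.919 = 0.00184
Sum = 3.66760
NRR = 0.485 × 3.66760 = 1.77879
An NRR exceeding 1 indicates intrinsic growth under these rates.

1.779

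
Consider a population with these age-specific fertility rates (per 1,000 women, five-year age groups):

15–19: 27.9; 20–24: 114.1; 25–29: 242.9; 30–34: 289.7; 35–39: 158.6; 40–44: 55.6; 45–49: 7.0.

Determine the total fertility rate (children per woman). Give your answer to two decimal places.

Sum of ASFRs = 27.9 + 114.1 + 242.9 + 289.7 + 158.6 + 55.6 + 7.0 = 895.8
TFR = 5 × 895.8 / 1000 = 4.479

4.48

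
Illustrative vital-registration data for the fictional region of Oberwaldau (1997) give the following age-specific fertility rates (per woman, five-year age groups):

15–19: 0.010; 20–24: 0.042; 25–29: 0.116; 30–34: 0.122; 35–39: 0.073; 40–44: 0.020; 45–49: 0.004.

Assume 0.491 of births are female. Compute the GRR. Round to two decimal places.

Proportion female at birth = 0.491.
Sum of ASFRs = 0.010 + 0.042 + 0.116 + 0.122 + 0.073 + 0.020 + 0.004 = 0.387
TFR = 5 × 0.387 = 1.935
GRR = 0.491 × 1.935 = 0.95009

0.95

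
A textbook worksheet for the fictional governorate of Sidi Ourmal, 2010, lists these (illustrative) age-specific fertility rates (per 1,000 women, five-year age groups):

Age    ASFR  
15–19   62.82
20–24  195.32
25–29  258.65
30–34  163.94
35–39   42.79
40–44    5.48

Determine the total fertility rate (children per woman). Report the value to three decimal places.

Sum of ASFRs = 62.82 + 195.32 + 258.65 + 163.94 + 42.79 + 5.48 = 729.00
TFR = 5 × 729.00 / 1000 = 3.645

3.645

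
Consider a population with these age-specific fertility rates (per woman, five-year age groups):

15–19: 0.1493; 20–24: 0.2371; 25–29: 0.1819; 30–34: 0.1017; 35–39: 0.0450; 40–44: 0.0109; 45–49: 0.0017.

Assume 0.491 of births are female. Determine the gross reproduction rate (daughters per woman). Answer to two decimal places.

1.79

Proportion female at birth = 0.491.
Sum of ASFRs = 0.1493 + 0.2371 + 0.1819 + 0.1017 + 0.0450 + 0.0109 + 0.0017 = 0.7276
TFR = 5 × 0.7276 = 3.638
GRR = 0.491 × 3.638 = 1.78626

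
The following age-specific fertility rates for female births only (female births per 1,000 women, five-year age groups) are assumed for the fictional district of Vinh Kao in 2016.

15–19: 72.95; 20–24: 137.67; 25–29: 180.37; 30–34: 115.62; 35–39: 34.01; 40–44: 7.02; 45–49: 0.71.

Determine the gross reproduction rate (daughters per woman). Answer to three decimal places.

2.742

Sum of female ASFRs = 72.95 + 137.67 + 180.37 + 115.62 + 34.01 + 7.02 + 0.71 = 548.35
GRR = 5 × 548.35 / 1000 = 2.74175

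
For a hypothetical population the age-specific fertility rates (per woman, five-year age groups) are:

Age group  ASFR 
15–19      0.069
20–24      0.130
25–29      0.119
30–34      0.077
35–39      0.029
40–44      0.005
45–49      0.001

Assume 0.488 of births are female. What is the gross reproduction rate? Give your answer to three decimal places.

1.049

Proportion female at birth = 0.488.
Sum of ASFRs = 0.069 + 0.130 + 0.119 + 0.077 + 0.029 + 0.005 + 0.001 = 0.430
TFR = 5 × 0.430 = 2.15
GRR = 0.488 × 2.15 = 1.04920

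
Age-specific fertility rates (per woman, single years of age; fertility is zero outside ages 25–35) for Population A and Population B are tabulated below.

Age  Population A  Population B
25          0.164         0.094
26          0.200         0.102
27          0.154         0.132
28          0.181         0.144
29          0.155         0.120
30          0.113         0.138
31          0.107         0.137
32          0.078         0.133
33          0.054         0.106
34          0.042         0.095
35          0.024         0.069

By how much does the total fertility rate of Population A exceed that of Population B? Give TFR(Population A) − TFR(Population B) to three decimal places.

Population A:
  Sum of ASFRs = 0.164 + 0.200 + 0.154 + 0.181 + 0.155 + 0.113 + 0.107 + 0.078 + 0.054 + 0.042 + 0.024 = 1.272
  TFR = 1.272
Population B:
  Sum of ASFRs = 0.094 + 0.102 + 0.132 + 0.144 + 0.120 + 0.138 + 0.137 + 0.133 + 0.106 + 0.095 + 0.069 = 1.270
  TFR = 1.27
Difference = 1.272 − 1.27 = 0.002

0.002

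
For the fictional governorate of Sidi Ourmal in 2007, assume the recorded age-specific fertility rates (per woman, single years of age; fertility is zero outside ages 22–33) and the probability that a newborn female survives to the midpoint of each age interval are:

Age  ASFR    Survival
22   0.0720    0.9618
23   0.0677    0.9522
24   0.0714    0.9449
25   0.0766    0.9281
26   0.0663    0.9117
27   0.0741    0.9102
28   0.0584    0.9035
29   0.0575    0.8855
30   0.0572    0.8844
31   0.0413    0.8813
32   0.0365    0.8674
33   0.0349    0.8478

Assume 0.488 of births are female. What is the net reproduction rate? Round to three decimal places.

0.318

Proportion female at birth = 0.488.
Survival-weighted fertility by age (1·fₓ·Sₓ):
  22: 1 × 0.0720 × 0.9618 = 0.06925
  23: 1 × 0.0677 × 0.9522 = 0.06446
  24: 1 × 0.0714 × 0.9449 = 0.06747
  25: 1 × 0.0766 × 0.9281 = 0.07109
  26: 1 × 0.0663 × 0.9117 = 0.06045
  27: 1 × 0.0741 × 0.9102 = 0.06745
  28: 1 × 0.0584 × 0.9035 = 0.05276
  29: 1 × 0.0575 × 0.8855 = 0.05092
  30: 1 × 0.0572 × 0.8844 = 0.05059
  31: 1 × 0.0413 × 0.8813 = 0.03640
  32: 1 × 0.0365 × 0.8674 = 0.03166
  33: 1 × 0.0349 × 0.8478 = 0.02959
Sum = 0.65209
NRR = 0.488 × 0.65209 = 0.31822
NRR < 1, so the cohort does not fully replace itself.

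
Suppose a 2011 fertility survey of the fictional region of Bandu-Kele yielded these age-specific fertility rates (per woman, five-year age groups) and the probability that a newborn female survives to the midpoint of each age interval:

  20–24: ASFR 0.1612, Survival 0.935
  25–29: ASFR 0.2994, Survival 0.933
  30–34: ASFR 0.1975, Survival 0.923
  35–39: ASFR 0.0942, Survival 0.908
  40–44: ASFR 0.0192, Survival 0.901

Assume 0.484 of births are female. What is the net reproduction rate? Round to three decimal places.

Proportion female at birth = 0.484.
Per-age-group product (5 × ASFR × survival probability):
  20–24: 5 × 0.1612 × 0.935 = 0.75361
  25–29: 5 × 0.2994 × 0.933 = 1.39670
  30–34: 5 × 0.1975 × 0.923 = 0.91146
  35–39: 5 × 0.0942 × 0.908 = 0.42767
  40–44: 5 × 0.0192 × 0.901 = 0.08650
Sum = 3.57594
NRR = 0.484 × 3.57594 = 1.73075
NRR > 1, so each generation more than replaces itself.

1.731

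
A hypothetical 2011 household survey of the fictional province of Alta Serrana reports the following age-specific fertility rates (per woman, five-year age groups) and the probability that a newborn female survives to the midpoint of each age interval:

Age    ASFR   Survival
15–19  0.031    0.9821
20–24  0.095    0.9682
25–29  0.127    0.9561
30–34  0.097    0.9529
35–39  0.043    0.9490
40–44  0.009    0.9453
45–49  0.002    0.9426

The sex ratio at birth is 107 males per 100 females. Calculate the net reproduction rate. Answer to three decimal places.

Proportion female at birth = 100 / (100 + 107) = 0.48309.
Per-age-group product (5 × ASFR × survival probability):
  15–19: 5 × 0.031 × 0.9821 = 0.15223
  20–24: 5 × 0.095 × 0.9682 = 0.45990
  25–29: 5 × 0.127 × 0.9561 = 0.60712
  30–34: 5 × 0.097 × 0.9529 = 0.46216
  35–39: 5 × 0.043 × 0.9490 = 0.20404
  40–44: 5 × 0.009 × 0.9453 = 0.04254
  45–49: 5 × 0.002 × 0.9426 = 0.00943
Sum = 1.93742
NRR = 0.48309 × 1.93742 = 0.93595

0.936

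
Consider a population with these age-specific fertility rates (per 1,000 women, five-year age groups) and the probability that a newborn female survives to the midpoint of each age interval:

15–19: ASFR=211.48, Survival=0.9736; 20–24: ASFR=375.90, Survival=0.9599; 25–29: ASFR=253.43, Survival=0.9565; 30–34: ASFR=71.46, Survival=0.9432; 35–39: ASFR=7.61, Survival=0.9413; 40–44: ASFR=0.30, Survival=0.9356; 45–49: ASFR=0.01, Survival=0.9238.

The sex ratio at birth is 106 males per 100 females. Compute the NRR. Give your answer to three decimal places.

Proportion female at birth = 100 / (100 + 106) = 0.48544.
Each age group contributes 5 × ASFR × survival:
  15–19: 5 × 211.48/1000 × 0.9736 = 1.02948
  20–24: 5 × 375.90/1000 × 0.9599 = 1.80413
  25–29: 5 × 253.43/1000 × 0.9565 = 1.21203
  30–34: 5 × 71.46/1000 × 0.9432 = 0.33701
  35–39: 5 × 7.61/1000 × 0.9413 = 0.03582
  40–44: 5 × 0.30/1000 × 0.9356 = 0.00140
  45–49: 5 × 0.01/1000 × 0.9238 = 0.00005
Sum = 4.41992
NRR = 0.48544 × 4.41992 = 2.14561

2.146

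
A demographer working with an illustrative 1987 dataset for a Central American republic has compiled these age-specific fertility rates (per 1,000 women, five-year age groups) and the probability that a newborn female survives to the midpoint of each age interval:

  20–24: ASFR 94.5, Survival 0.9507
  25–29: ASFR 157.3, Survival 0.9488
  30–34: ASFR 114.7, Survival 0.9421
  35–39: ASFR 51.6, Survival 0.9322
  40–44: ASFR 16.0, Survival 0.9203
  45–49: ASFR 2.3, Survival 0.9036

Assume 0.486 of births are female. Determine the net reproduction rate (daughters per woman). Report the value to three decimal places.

1.001

Proportion female at birth = 0.486.
Survival-weighted fertility by age (5·fₓ·Sₓ):
  20–24: 5 × 94.5/1000 × 0.9507 = 0.44921
  25–29: 5 × 157.3/1000 × 0.9488 = 0.74623
  30–34: 5 × 114.7/1000 × 0.9421 = 0.54029
  35–39: 5 × 51.6/1000 × 0.9322 = 0.24051
  40–44: 5 × 16.0/1000 × 0.9203 = 0.07362
  45–49: 5 × 2.3/1000 × 0.9036 = 0.01039
Sum = 2.06025
NRR = 0.486 × 2.06025 = 1.00128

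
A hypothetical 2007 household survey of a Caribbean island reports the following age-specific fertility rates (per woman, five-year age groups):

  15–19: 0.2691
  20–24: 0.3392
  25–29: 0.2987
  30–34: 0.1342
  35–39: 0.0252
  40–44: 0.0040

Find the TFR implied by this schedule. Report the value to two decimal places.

Sum of ASFRs = 0.2691 + 0.3392 + 0.2987 + 0.1342 + 0.0252 + 0.0040 = 1.0704
TFR = 5 × 1.0704 = 5.352

5.35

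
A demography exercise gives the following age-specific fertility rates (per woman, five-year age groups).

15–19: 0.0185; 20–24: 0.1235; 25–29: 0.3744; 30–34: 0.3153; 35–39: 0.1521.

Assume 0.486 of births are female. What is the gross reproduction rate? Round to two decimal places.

2.39

Proportion female at birth = 0.486.
Sum of ASFRs = 0.0185 + 0.1235 + 0.3744 + 0.3153 + 0.1521 = 0.9838
TFR = 5 × 0.9838 = 4.919
GRR = 0.486 × 4.919 = 2.39063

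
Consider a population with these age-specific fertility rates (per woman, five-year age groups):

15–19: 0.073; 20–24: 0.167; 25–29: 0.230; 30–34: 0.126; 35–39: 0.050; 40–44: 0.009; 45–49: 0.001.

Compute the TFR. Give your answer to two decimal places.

Sum of ASFRs = 0.073 + 0.167 + 0.230 + 0.126 + 0.050 + 0.009 + 0.001 = 0.656
TFR = 5 × 0.656 = 3.28

3.28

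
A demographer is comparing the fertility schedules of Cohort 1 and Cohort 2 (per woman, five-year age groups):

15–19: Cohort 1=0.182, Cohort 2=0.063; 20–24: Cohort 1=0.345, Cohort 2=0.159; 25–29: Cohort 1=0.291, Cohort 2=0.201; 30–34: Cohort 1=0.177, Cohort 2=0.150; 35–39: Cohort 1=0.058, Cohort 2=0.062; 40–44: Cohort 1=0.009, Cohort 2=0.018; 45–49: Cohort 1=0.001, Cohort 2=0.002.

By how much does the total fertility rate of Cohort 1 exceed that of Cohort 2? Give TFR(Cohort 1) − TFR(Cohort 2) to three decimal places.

Cohort 1:
  Sum of ASFRs = 0.182 + 0.345 + 0.291 + 0.177 + 0.058 + 0.009 + 0.001 = 1.063
  TFR = 5 × 1.063 = 5.315
Cohort 2:
  Sum of ASFRs = 0.063 + 0.159 + 0.201 + 0.150 + 0.062 + 0.018 + 0.002 = 0.655
  TFR = 5 × 0.655 = 3.275
Difference = 5.315 − 3.275 = 2.04

2.040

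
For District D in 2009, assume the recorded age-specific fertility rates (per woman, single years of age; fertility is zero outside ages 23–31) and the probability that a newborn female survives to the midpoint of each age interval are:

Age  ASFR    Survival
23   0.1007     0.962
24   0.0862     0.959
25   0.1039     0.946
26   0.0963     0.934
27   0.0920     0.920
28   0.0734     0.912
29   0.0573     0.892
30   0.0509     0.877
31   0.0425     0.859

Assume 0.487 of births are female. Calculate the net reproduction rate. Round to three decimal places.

Proportion female at birth = 0.487.
Weighting each age-specific rate by interval width and survival:
  23: 1 × 0.1007 × 0.962 = 0.09687
  24: 1 × 0.0862 × 0.959 = 0.08267
  25: 1 × 0.1039 × 0.946 = 0.09829
  26: 1 × 0.0963 × 0.934 = 0.08994
  27: 1 × 0.0920 × 0.920 = 0.08464
  28: 1 × 0.0734 × 0.912 = 0.06694
  29: 1 × 0.0573 × 0.892 = 0.05111
  30: 1 × 0.0509 × 0.877 = 0.04464
  31: 1 × 0.0425 × 0.859 = 0.03651
Sum = 0.65161
NRR = 0.487 × 0.65161 = 0.31733

0.317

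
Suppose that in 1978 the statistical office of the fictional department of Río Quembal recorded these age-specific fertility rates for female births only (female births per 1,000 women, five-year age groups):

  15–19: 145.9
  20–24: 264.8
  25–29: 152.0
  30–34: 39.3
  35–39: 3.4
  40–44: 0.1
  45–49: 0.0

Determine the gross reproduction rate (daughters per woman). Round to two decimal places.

3.03

Sum of female ASFRs = 145.9 + 264.8 + 152.0 + 39.3 + 3.4 + 0.1 + 0.0 = 605.5
GRR = 5 × 605.5 / 1000 = 3.0275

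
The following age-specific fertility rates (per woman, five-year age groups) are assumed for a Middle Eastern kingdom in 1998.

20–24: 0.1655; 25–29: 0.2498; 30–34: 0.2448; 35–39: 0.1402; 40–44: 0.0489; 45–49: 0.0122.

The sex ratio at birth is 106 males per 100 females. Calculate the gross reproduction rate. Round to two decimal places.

Proportion female at birth = 100 / (100 + 106) = 0.48544.
Sum of ASFRs = 0.1655 + 0.2498 + 0.2448 + 0.1402 + 0.0489 + 0.0122 = 0.8614
TFR = 5 × 0.8614 = 4.307
GRR = 0.48544 × 4.307 = 2.09079

2.09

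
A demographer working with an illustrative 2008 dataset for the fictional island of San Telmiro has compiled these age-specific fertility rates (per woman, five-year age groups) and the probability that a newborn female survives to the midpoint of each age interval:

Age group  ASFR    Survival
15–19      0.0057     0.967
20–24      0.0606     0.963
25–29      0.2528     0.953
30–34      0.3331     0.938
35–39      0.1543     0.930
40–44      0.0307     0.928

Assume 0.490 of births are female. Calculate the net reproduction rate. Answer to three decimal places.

1.934

Proportion female at birth = 0.490.
Weighting each age-specific rate by interval width and survival:
  15–19: 5 × 0.0057 × 0.967 = 0.02756
  20–24: 5 × 0.0606 × 0.963 = 0.29179
  25–29: 5 × 0.2528 × 0.953 = 1.20459
  30–34: 5 × 0.3331 × 0.938 = 1.56224
  35–39: 5 × 0.1543 × 0.930 = 0.71750
  40–44: 5 × 0.0307 × 0.928 = 0.14245
Sum = 3.94613
NRR = 0.490 × 3.94613 = 1.93360
With NRR above 1 the population is above replacement fertility.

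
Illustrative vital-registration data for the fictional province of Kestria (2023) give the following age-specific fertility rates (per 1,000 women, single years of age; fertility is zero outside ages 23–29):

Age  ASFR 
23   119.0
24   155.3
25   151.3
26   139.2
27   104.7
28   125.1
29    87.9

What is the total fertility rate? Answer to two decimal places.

0.88

Sum of ASFRs = 119.0 + 155.3 + 151.3 + 139.2 + 104.7 + 125.1 + 87.9 = 882.5
TFR = 882.5 / 1000 = 0.8825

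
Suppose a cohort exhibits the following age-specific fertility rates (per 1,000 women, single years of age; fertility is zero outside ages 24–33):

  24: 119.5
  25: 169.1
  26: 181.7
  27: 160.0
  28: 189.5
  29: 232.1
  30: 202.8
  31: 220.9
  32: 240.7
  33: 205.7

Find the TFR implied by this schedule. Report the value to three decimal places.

1.922

Sum of ASFRs = 119.5 + 169.1 + 181.7 + 160.0 + 189.5 + 232.1 + 202.8 + 220.9 + 240.7 + 205.7 = 1922.0
TFR = 1922.0 / 1000 = 1.922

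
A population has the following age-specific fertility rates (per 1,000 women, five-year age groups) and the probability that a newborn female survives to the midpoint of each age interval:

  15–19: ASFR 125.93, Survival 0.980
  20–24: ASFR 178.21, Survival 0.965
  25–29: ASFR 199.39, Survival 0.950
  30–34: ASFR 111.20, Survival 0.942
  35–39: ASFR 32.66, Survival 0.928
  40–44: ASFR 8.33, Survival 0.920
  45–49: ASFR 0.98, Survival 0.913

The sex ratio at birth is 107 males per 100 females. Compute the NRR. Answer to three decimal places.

1.518

Proportion female at birth = 100 / (100 + 107) = 0.48309.
Weighting each age-specific rate by interval width and survival:
  15–19: 5 × 125.93/1000 × 0.980 = 0.61706
  20–24: 5 × 178.21/1000 × 0.965 = 0.85986
  25–29: 5 × 199.39/1000 × 0.950 = 0.94710
  30–34: 5 × 111.20/1000 × 0.942 = 0.52375
  35–39: 5 × 32.66/1000 × 0.928 = 0.15154
  40–44: 5 × 8.33/1000 × 0.920 = 0.03832
  45–49: 5 × 0.98/1000 × 0.913 = 0.00447
Sum = 3.14210
NRR = 0.48309 × 3.14210 = 1.51792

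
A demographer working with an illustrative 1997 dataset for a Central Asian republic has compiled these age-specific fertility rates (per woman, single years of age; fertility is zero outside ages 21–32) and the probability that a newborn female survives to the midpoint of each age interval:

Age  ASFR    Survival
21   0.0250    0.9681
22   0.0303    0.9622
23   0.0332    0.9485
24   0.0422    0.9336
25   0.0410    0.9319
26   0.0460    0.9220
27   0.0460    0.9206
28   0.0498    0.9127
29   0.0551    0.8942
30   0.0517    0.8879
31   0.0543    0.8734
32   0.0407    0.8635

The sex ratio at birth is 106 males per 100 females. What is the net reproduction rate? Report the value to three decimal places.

Proportion female at birth = 100 / (100 + 106) = 0.48544.
Survival-weighted fertility by age (1·fₓ·Sₓ):
  21: 1 × 0.0250 × 0.9681 = 0.02420
  22: 1 × 0.0303 × 0.9622 = 0.02915
  23: 1 × 0.0332 × 0.9485 = 0.03149
  24: 1 × 0.0422 × 0.9336 = 0.03940
  25: 1 × 0.0410 × 0.9319 = 0.03821
  26: 1 × 0.0460 × 0.9220 = 0.04241
  27: 1 × 0.0460 × 0.9206 = 0.04235
  28: 1 × 0.0498 × 0.9127 = 0.04545
  29: 1 × 0.0551 × 0.8942 = 0.04927
  30: 1 × 0.0517 × 0.8879 = 0.04590
  31: 1 × 0.0543 × 0.8734 = 0.04743
  32: 1 × 0.0407 × 0.8635 = 0.03514
Sum = 0.47040
NRR = 0.48544 × 0.47040 = 0.22835

0.228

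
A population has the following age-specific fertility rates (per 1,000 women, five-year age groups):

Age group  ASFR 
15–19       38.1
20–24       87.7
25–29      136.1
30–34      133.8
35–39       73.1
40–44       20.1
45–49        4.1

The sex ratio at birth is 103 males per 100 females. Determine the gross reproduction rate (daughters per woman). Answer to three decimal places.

1.214

Proportion female at birth = 100 / (100 + 103) = 0.49261.
Sum of ASFRs = 38.1 + 87.7 + 136.1 + 133.8 + 73.1 + 20.1 + 4.1 = 493.0
TFR = 5 × 493.0 / 1000 = 2.465
GRR = 0.49261 × 2.465 = 1.21428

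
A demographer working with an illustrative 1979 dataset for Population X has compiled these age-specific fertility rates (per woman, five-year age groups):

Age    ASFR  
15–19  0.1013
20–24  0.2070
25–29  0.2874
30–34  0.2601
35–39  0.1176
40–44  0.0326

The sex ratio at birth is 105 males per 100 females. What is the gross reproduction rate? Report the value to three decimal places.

Proportion female at birth = 100 / (100 + 105) = 0.48780.
Sum of ASFRs = 0.1013 + 0.2070 + 0.2874 + 0.2601 + 0.1176 + 0.0326 = 1.0060
TFR = 5 × 1.0060 = 5.03
GRR = 0.48780 × 5.03 = 2.45363

2.454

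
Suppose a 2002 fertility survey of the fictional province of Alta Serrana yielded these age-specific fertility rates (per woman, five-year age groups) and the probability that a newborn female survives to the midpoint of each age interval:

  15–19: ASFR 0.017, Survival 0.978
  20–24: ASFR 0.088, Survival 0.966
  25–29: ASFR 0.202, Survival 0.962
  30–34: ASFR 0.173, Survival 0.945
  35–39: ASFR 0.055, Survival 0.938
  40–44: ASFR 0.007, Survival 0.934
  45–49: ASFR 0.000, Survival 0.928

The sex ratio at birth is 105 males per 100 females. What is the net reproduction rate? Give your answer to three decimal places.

1.262

Proportion female at birth = 100 / (100 + 105) = 0.48780.
Weighting each age-specific rate by interval width and survival:
  15–19: 5 × 0.017 × 0.978 = 0.08313
  20–24: 5 × 0.088 × 0.966 = 0.42504
  25–29: 5 × 0.202 × 0.962 = 0.97162
  30–34: 5 × 0.173 × 0.945 = 0.81743
  35–39: 5 × 0.055 × 0.938 = 0.25795
  40–44: 5 × 0.007 × 0.934 = 0.03269
  45–49: 5 × 0.000 × 0.928 = 0.00000
Sum = 2.58786
NRR = 0.48780 × 2.58786 = 1.26236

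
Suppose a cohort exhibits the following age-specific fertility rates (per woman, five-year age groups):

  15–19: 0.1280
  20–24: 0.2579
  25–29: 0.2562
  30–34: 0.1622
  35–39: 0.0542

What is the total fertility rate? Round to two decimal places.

4.29

Sum of ASFRs = 0.1280 + 0.2579 + 0.2562 + 0.1622 + 0.0542 = 0.8585
TFR = 5 × 0.8585 = 4.2925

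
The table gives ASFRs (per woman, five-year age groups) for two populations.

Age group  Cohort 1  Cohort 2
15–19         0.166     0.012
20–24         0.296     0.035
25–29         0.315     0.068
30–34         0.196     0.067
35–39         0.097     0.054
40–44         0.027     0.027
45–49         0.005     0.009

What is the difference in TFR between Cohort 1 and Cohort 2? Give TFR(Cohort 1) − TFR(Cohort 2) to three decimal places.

Cohort 1:
  Sum of ASFRs = 0.166 + 0.296 + 0.315 + 0.196 + 0.097 + 0.027 + 0.005 = 1.102
  TFR = 5 × 1.102 = 5.51
Cohort 2:
  Sum of ASFRs = 0.012 + 0.035 + 0.068 + 0.067 + 0.054 + 0.027 + 0.009 = 0.272
  TFR = 5 × 0.272 = 1.36
Difference = 5.51 − 1.36 = 4.15

4.150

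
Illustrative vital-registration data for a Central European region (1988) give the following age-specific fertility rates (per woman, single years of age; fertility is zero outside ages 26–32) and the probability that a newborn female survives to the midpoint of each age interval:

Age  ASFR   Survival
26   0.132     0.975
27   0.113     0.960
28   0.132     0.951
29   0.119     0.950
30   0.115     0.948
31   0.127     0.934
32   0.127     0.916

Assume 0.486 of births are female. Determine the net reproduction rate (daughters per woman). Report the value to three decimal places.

Proportion female at birth = 0.486.
Per-age-group product (1 × ASFR × survival probability):
  26: 1 × 0.132 × 0.975 = 0.12870
  27: 1 × 0.113 × 0.960 = 0.10848
  28: 1 × 0.132 × 0.951 = 0.12553
  29: 1 × 0.119 × 0.950 = 0.11305
  30: 1 × 0.115 × 0.948 = 0.10902
  31: 1 × 0.127 × 0.934 = 0.11862
  32: 1 × 0.127 × 0.916 = 0.11633
Sum = 0.81973
NRR = 0.486 × 0.81973 = 0.39839

0.398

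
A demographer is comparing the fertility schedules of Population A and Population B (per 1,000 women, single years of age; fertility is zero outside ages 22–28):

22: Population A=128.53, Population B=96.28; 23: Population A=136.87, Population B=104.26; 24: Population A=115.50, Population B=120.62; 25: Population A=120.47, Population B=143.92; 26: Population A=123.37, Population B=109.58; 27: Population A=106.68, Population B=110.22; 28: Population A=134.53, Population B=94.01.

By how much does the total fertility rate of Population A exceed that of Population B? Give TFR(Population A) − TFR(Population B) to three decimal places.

0.087

Population A:
  Sum of ASFRs = 128.53 + 136.87 + 115.50 + 120.47 + 123.37 + 106.68 + 134.53 = 865.95
  TFR = 865.95 / 1000 = 0.86595
Population B:
  Sum of ASFRs = 96.28 + 104.26 + 120.62 + 143.92 + 109.58 + 110.22 + 94.01 = 778.89
  TFR = 778.89 / 1000 = 0.77889
Difference = 0.86595 − 0.77889 = 0.08706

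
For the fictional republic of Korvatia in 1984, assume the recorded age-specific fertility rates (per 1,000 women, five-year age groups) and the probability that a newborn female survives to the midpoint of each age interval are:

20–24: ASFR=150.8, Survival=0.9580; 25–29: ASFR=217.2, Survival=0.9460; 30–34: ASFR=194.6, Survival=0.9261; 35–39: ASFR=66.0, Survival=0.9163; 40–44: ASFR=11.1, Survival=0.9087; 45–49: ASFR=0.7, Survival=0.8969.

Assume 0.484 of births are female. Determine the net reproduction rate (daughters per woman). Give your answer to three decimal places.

1.455

Proportion female at birth = 0.484.
Survival-weighted fertility by age (5·fₓ·Sₓ):
  20–24: 5 × 150.8/1000 × 0.9580 = 0.72233
  25–29: 5 × 217.2/1000 × 0.9460 = 1.02736
  30–34: 5 × 194.6/1000 × 0.9261 = 0.90110
  35–39: 5 × 66.0/1000 × 0.9163 = 0.30238
  40–44: 5 × 11.1/1000 × 0.9087 = 0.05043
  45–49: 5 × 0.7/1000 × 0.8969 = 0.00314
Sum = 3.00674
NRR = 0.484 × 3.00674 = 1.45526
NRR > 1, so each generation more than replaces itself.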